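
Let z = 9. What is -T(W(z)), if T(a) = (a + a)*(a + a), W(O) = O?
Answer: -324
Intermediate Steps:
T(a) = 4*a² (T(a) = (2*a)*(2*a) = 4*a²)
-T(W(z)) = -4*9² = -4*81 = -1*324 = -324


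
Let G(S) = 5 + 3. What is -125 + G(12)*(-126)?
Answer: -1133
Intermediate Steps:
G(S) = 8
-125 + G(12)*(-126) = -125 + 8*(-126) = -125 - 1008 = -1133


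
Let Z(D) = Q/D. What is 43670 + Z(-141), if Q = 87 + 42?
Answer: 2052447/47 ≈ 43669.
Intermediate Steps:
Q = 129
Z(D) = 129/D
43670 + Z(-141) = 43670 + 129/(-141) = 43670 + 129*(-1/141) = 43670 - 43/47 = 2052447/47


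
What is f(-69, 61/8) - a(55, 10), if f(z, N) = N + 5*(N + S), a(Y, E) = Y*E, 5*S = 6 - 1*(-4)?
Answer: -1977/4 ≈ -494.25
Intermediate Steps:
S = 2 (S = (6 - 1*(-4))/5 = (6 + 4)/5 = (⅕)*10 = 2)
a(Y, E) = E*Y
f(z, N) = 10 + 6*N (f(z, N) = N + 5*(N + 2) = N + 5*(2 + N) = N + (10 + 5*N) = 10 + 6*N)
f(-69, 61/8) - a(55, 10) = (10 + 6*(61/8)) - 10*55 = (10 + 6*(61*(⅛))) - 1*550 = (10 + 6*(61/8)) - 550 = (10 + 183/4) - 550 = 223/4 - 550 = -1977/4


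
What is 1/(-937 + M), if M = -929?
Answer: -1/1866 ≈ -0.00053591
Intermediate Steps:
1/(-937 + M) = 1/(-937 - 929) = 1/(-1866) = -1/1866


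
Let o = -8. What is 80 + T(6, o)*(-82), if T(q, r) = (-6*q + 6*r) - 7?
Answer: 7542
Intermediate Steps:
T(q, r) = -7 - 6*q + 6*r
80 + T(6, o)*(-82) = 80 + (-7 - 6*6 + 6*(-8))*(-82) = 80 + (-7 - 36 - 48)*(-82) = 80 - 91*(-82) = 80 + 7462 = 7542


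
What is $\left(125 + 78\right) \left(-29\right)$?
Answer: $-5887$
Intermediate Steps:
$\left(125 + 78\right) \left(-29\right) = 203 \left(-29\right) = -5887$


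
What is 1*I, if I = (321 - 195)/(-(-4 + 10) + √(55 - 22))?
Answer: -252 - 42*√33 ≈ -493.27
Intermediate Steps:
I = 126/(-6 + √33) (I = 126/(-1*6 + √33) = 126/(-6 + √33) ≈ -493.27)
1*I = 1*(-252 - 42*√33) = -252 - 42*√33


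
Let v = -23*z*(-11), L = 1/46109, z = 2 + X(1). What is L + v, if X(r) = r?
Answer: 34996732/46109 ≈ 759.00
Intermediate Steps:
z = 3 (z = 2 + 1 = 3)
L = 1/46109 ≈ 2.1688e-5
v = 759 (v = -23*3*(-11) = -69*(-11) = 759)
L + v = 1/46109 + 759 = 34996732/46109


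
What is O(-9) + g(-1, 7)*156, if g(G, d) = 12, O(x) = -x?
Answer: 1881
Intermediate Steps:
O(-9) + g(-1, 7)*156 = -1*(-9) + 12*156 = 9 + 1872 = 1881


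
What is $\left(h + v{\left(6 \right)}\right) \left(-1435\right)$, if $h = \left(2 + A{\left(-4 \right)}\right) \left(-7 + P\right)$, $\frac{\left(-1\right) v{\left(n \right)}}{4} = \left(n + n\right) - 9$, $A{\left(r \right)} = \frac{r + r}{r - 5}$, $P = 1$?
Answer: $\frac{126280}{3} \approx 42093.0$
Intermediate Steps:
$A{\left(r \right)} = \frac{2 r}{-5 + r}$
$v{\left(n \right)} = 36 - 8 n$ ($v{\left(n \right)} = - 4 \left(\left(n + n\right) - 9\right) = - 4 \left(2 n - 9\right) = - 4 \left(-9 + 2 n\right) = 36 - 8 n$)
$h = - \frac{52}{3}$ ($h = \left(2 + 2 \left(-4\right) \frac{1}{-5 - 4}\right) \left(-7 + 1\right) = \left(2 + 2 \left(-4\right) \frac{1}{-9}\right) \left(-6\right) = \left(2 + 2 \left(-4\right) \left(- \frac{1}{9}\right)\right) \left(-6\right) = \left(2 + \frac{8}{9}\right) \left(-6\right) = \frac{26}{9} \left(-6\right) = - \frac{52}{3} \approx -17.333$)
$\left(h + v{\left(6 \right)}\right) \left(-1435\right) = \left(- \frac{52}{3} + \left(36 - 48\right)\right) \left(-1435\right) = \left(- \frac{52}{3} - 12\right) \left(-1435\right) = \left(- \frac{88}{3}\right) \left(-1435\right) = \frac{126280}{3}$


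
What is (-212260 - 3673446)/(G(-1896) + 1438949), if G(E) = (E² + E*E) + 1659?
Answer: -1942853/4315120 ≈ -0.45024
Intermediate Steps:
G(E) = 1659 + 2*E² (G(E) = (E² + E²) + 1659 = 2*E² + 1659 = 1659 + 2*E²)
(-212260 - 3673446)/(G(-1896) + 1438949) = (-212260 - 3673446)/((1659 + 2*(-1896)²) + 1438949) = -3885706/((1659 + 2*3594816) + 1438949) = -3885706/((1659 + 7189632) + 1438949) = -3885706/(7191291 + 1438949) = -3885706/8630240 = -3885706*1/8630240 = -1942853/4315120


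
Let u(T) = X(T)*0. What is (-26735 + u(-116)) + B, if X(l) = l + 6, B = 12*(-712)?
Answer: -35279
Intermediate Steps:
B = -8544
X(l) = 6 + l
u(T) = 0 (u(T) = (6 + T)*0 = 0)
(-26735 + u(-116)) + B = (-26735 + 0) - 8544 = -26735 - 8544 = -35279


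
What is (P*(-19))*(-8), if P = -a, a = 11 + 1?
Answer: -1824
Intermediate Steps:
a = 12
P = -12 (P = -1*12 = -12)
(P*(-19))*(-8) = -12*(-19)*(-8) = 228*(-8) = -1824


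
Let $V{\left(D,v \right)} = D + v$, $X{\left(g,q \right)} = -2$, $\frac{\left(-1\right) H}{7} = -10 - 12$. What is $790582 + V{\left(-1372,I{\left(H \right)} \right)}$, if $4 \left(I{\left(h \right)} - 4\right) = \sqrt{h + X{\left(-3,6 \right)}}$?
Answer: $789214 + \frac{\sqrt{38}}{2} \approx 7.8922 \cdot 10^{5}$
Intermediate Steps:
$H = 154$ ($H = - 7 \left(-10 - 12\right) = \left(-7\right) \left(-22\right) = 154$)
$I{\left(h \right)} = 4 + \frac{\sqrt{-2 + h}}{4}$ ($I{\left(h \right)} = 4 + \frac{\sqrt{h - 2}}{4} = 4 + \frac{\sqrt{-2 + h}}{4}$)
$790582 + V{\left(-1372,I{\left(H \right)} \right)} = 790582 - \left(1368 - \frac{\sqrt{-2 + 154}}{4}\right) = 790582 - \left(1368 - \frac{\sqrt{38}}{2}\right) = 789214 + \frac{\sqrt{38}}{2}$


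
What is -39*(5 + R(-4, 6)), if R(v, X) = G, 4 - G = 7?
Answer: -78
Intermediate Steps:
G = -3 (G = 4 - 1*7 = 4 - 7 = -3)
R(v, X) = -3
-39*(5 + R(-4, 6)) = -39*(5 - 3) = -39*2 = -78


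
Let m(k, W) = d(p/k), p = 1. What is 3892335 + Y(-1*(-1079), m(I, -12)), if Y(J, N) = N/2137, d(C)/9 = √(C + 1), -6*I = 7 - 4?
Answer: 3892335 + 9*I/2137 ≈ 3.8923e+6 + 0.0042115*I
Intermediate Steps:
I = -½ (I = -(7 - 4)/6 = -⅙*3 = -½ ≈ -0.50000)
d(C) = 9*√(1 + C) (d(C) = 9*√(C + 1) = 9*√(1 + C))
m(k, W) = 9*√(1 + 1/k)
Y(J, N) = N/2137 (Y(J, N) = N*(1/2137) = N/2137)
3892335 + Y(-1*(-1079), m(I, -12)) = 3892335 + (9*√((1 - ½)/(-½)))/2137 = 3892335 + (9*√(-2*½))/2137 = 3892335 + (9*√(-1))/2137 = 3892335 + (9*I)/2137 = 3892335 + 9*I/2137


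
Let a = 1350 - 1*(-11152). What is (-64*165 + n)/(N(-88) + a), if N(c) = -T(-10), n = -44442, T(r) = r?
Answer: -27501/6256 ≈ -4.3959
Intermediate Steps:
a = 12502 (a = 1350 + 11152 = 12502)
N(c) = 10 (N(c) = -1*(-10) = 10)
(-64*165 + n)/(N(-88) + a) = (-64*165 - 44442)/(10 + 12502) = (-10560 - 44442)/12512 = -55002*1/12512 = -27501/6256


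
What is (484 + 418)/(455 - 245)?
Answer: 451/105 ≈ 4.2952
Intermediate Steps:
(484 + 418)/(455 - 245) = 902/210 = 902*(1/210) = 451/105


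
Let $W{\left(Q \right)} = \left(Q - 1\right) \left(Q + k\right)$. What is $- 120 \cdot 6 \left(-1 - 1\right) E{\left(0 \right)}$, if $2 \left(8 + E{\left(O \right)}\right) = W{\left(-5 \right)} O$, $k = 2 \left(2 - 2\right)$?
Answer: $-11520$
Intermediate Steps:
$k = 0$ ($k = 2 \left(2 - 2\right) = 2 \cdot 0 = 0$)
$W{\left(Q \right)} = Q \left(-1 + Q\right)$ ($W{\left(Q \right)} = \left(Q - 1\right) \left(Q + 0\right) = \left(-1 + Q\right) Q = Q \left(-1 + Q\right)$)
$E{\left(O \right)} = -8 + 15 O$ ($E{\left(O \right)} = -8 + \frac{- 5 \left(-1 - 5\right) O}{2} = -8 + \frac{\left(-5\right) \left(-6\right) O}{2} = -8 + \frac{30 O}{2} = -8 + 15 O$)
$- 120 \cdot 6 \left(-1 - 1\right) E{\left(0 \right)} = - 120 \cdot 6 \left(-1 - 1\right) \left(-8 + 15 \cdot 0\right) = - 120 \cdot 6 \left(-2\right) \left(-8 + 0\right) = \left(-120\right) \left(-12\right) \left(-8\right) = 1440 \left(-8\right) = -11520$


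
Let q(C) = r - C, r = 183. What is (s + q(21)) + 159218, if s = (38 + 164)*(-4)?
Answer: 158572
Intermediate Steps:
s = -808 (s = 202*(-4) = -808)
q(C) = 183 - C
(s + q(21)) + 159218 = (-808 + (183 - 1*21)) + 159218 = (-808 + (183 - 21)) + 159218 = (-808 + 162) + 159218 = -646 + 159218 = 158572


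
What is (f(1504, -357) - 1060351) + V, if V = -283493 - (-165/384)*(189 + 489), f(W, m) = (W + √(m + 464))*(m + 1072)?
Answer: -17164331/64 + 715*√107 ≈ -2.6080e+5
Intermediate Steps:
f(W, m) = (1072 + m)*(W + √(464 + m)) (f(W, m) = (W + √(464 + m))*(1072 + m) = (1072 + m)*(W + √(464 + m)))
V = -18124907/64 (V = -283493 - (-165*1/384)*678 = -283493 - (-55)*678/128 = -283493 - 1*(-18645/64) = -283493 + 18645/64 = -18124907/64 ≈ -2.8320e+5)
(f(1504, -357) - 1060351) + V = ((1072*1504 + 1072*√(464 - 357) + 1504*(-357) - 357*√(464 - 357)) - 1060351) - 18124907/64 = ((1612288 + 1072*√107 - 536928 - 357*√107) - 1060351) - 18124907/64 = ((1075360 + 715*√107) - 1060351) - 18124907/64 = (15009 + 715*√107) - 18124907/64 = -17164331/64 + 715*√107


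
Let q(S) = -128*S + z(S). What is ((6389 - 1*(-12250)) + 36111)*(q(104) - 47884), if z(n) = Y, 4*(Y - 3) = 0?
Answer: -3350316750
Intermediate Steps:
Y = 3 (Y = 3 + (¼)*0 = 3 + 0 = 3)
z(n) = 3
q(S) = 3 - 128*S (q(S) = -128*S + 3 = 3 - 128*S)
((6389 - 1*(-12250)) + 36111)*(q(104) - 47884) = ((6389 - 1*(-12250)) + 36111)*((3 - 128*104) - 47884) = ((6389 + 12250) + 36111)*((3 - 13312) - 47884) = (18639 + 36111)*(-13309 - 47884) = 54750*(-61193) = -3350316750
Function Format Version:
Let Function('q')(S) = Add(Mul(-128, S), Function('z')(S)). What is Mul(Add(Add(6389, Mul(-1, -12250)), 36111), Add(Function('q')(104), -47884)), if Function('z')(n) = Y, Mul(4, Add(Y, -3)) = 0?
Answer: -3350316750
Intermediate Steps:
Y = 3 (Y = Add(3, Mul(Rational(1, 4), 0)) = Add(3, 0) = 3)
Function('z')(n) = 3
Function('q')(S) = Add(3, Mul(-128, S)) (Function('q')(S) = Add(Mul(-128, S), 3) = Add(3, Mul(-128, S)))
Mul(Add(Add(6389, Mul(-1, -12250)), 36111), Add(Function('q')(104), -47884)) = Mul(Add(Add(6389, Mul(-1, -12250)), 36111), Add(Add(3, Mul(-128, 104)), -47884)) = Mul(Add(Add(6389, 12250), 36111), Add(Add(3, -13312), -47884)) = Mul(Add(18639, 36111), Add(-13309, -47884)) = Mul(54750, -61193) = -3350316750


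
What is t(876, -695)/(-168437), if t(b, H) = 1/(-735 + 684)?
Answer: 1/8590287 ≈ 1.1641e-7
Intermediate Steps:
t(b, H) = -1/51 (t(b, H) = 1/(-51) = -1/51)
t(876, -695)/(-168437) = -1/51/(-168437) = -1/51*(-1/168437) = 1/8590287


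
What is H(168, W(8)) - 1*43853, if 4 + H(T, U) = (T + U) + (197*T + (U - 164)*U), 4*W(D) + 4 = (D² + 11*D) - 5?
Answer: -242275/16 ≈ -15142.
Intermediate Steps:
W(D) = -9/4 + D²/4 + 11*D/4 (W(D) = -1 + ((D² + 11*D) - 5)/4 = -1 + (-5 + D² + 11*D)/4 = -1 + (-5/4 + D²/4 + 11*D/4) = -9/4 + D²/4 + 11*D/4)
H(T, U) = -4 + U + 198*T + U*(-164 + U) (H(T, U) = -4 + ((T + U) + (197*T + (U - 164)*U)) = -4 + ((T + U) + (197*T + (-164 + U)*U)) = -4 + ((T + U) + (197*T + U*(-164 + U))) = -4 + (U + 198*T + U*(-164 + U)) = -4 + U + 198*T + U*(-164 + U))
H(168, W(8)) - 1*43853 = (-4 + (-9/4 + (¼)*8² + (11/4)*8)² - 163*(-9/4 + (¼)*8² + (11/4)*8) + 198*168) - 1*43853 = (-4 + (-9/4 + (¼)*64 + 22)² - 163*(-9/4 + (¼)*64 + 22) + 33264) - 43853 = (-4 + (-9/4 + 16 + 22)² - 163*(-9/4 + 16 + 22) + 33264) - 43853 = (-4 + (143/4)² - 163*143/4 + 33264) - 43853 = (-4 + 20449/16 - 23309/4 + 33264) - 43853 = 459373/16 - 43853 = -242275/16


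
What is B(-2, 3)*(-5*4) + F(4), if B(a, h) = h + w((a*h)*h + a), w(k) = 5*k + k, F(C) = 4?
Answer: 2344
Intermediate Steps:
w(k) = 6*k
B(a, h) = h + 6*a + 6*a*h² (B(a, h) = h + 6*((a*h)*h + a) = h + 6*(a*h² + a) = h + 6*(a + a*h²) = h + (6*a + 6*a*h²) = h + 6*a + 6*a*h²)
B(-2, 3)*(-5*4) + F(4) = (3 + 6*(-2)*(1 + 3²))*(-5*4) + 4 = (3 + 6*(-2)*(1 + 9))*(-20) + 4 = (3 + 6*(-2)*10)*(-20) + 4 = (3 - 120)*(-20) + 4 = -117*(-20) + 4 = 2340 + 4 = 2344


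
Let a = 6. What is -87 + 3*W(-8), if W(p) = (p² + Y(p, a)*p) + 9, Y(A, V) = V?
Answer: -12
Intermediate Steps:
W(p) = 9 + p² + 6*p (W(p) = (p² + 6*p) + 9 = 9 + p² + 6*p)
-87 + 3*W(-8) = -87 + 3*(9 + (-8)² + 6*(-8)) = -87 + 3*(9 + 64 - 48) = -87 + 3*25 = -87 + 75 = -12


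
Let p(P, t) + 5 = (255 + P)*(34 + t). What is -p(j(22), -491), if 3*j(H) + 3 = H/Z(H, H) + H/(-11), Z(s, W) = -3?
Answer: 1031951/9 ≈ 1.1466e+5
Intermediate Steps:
j(H) = -1 - 14*H/99 (j(H) = -1 + (H/(-3) + H/(-11))/3 = -1 + (H*(-⅓) + H*(-1/11))/3 = -1 + (-H/3 - H/11)/3 = -1 + (-14*H/33)/3 = -1 - 14*H/99)
p(P, t) = -5 + (34 + t)*(255 + P) (p(P, t) = -5 + (255 + P)*(34 + t) = -5 + (34 + t)*(255 + P))
-p(j(22), -491) = -(8665 + 34*(-1 - 14/99*22) + 255*(-491) + (-1 - 14/99*22)*(-491)) = -(8665 + 34*(-1 - 28/9) - 125205 + (-1 - 28/9)*(-491)) = -(8665 + 34*(-37/9) - 125205 - 37/9*(-491)) = -(8665 - 1258/9 - 125205 + 18167/9) = -1*(-1031951/9) = 1031951/9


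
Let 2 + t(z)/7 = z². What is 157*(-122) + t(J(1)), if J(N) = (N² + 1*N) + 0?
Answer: -19140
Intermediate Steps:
J(N) = N + N² (J(N) = (N² + N) + 0 = (N + N²) + 0 = N + N²)
t(z) = -14 + 7*z²
157*(-122) + t(J(1)) = 157*(-122) + (-14 + 7*(1*(1 + 1))²) = -19154 + (-14 + 7*(1*2)²) = -19154 + (-14 + 7*2²) = -19154 + (-14 + 7*4) = -19154 + (-14 + 28) = -19154 + 14 = -19140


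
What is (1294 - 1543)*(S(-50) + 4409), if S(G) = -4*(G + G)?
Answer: -1197441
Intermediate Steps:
S(G) = -8*G
(1294 - 1543)*(S(-50) + 4409) = (1294 - 1543)*(-8*(-50) + 4409) = -249*(400 + 4409) = -249*4809 = -1197441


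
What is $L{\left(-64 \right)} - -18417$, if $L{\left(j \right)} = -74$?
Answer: $18343$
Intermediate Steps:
$L{\left(-64 \right)} - -18417 = -74 - -18417 = -74 + 18417 = 18343$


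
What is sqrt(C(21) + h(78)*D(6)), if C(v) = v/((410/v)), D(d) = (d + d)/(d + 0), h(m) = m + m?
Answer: sqrt(52628010)/410 ≈ 17.694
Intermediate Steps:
h(m) = 2*m
D(d) = 2 (D(d) = (2*d)/d = 2)
C(v) = v**2/410 (C(v) = v*(v/410) = v**2/410)
sqrt(C(21) + h(78)*D(6)) = sqrt((1/410)*21**2 + (2*78)*2) = sqrt((1/410)*441 + 156*2) = sqrt(441/410 + 312) = sqrt(128361/410) = sqrt(52628010)/410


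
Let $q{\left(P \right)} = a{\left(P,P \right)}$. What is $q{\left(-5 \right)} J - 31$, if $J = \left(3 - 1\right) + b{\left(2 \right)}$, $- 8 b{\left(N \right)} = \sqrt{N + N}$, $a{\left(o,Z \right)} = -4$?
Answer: $-38$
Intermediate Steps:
$q{\left(P \right)} = -4$
$b{\left(N \right)} = - \frac{\sqrt{2} \sqrt{N}}{8}$ ($b{\left(N \right)} = - \frac{\sqrt{N + N}}{8} = - \frac{\sqrt{2 N}}{8} = - \frac{\sqrt{2} \sqrt{N}}{8}$)
$J = \frac{7}{4}$ ($J = \left(3 - 1\right) - \frac{\sqrt{2} \sqrt{2}}{8} = 2 - \frac{1}{4} = \frac{7}{4} \approx 1.75$)
$q{\left(-5 \right)} J - 31 = \left(-4\right) \frac{7}{4} - 31 = -7 - 31 = -38$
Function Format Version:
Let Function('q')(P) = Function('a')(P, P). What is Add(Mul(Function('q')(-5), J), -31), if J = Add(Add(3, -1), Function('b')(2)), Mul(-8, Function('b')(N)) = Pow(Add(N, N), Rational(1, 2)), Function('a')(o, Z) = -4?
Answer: -38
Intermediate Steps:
Function('q')(P) = -4
Function('b')(N) = Mul(Rational(-1, 8), Pow(2, Rational(1, 2)), Pow(N, Rational(1, 2))) (Function('b')(N) = Mul(Rational(-1, 8), Pow(Add(N, N), Rational(1, 2))) = Mul(Rational(-1, 8), Pow(Mul(2, N), Rational(1, 2))) = Mul(Rational(-1, 8), Mul(Pow(2, Rational(1, 2)), Pow(N, Rational(1, 2)))) = Mul(Rational(-1, 8), Pow(2, Rational(1, 2)), Pow(N, Rational(1, 2))))
J = Rational(7, 4) (J = Add(Add(3, -1), Mul(Rational(-1, 8), Pow(2, Rational(1, 2)), Pow(2, Rational(1, 2)))) = Add(2, Rational(-1, 4)) = Rational(7, 4) ≈ 1.7500)
Add(Mul(Function('q')(-5), J), -31) = Add(Mul(-4, Rational(7, 4)), -31) = Add(-7, -31) = -38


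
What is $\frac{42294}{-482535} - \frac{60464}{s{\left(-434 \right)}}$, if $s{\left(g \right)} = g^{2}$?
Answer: $- \frac{3095193742}{7574030205} \approx -0.40866$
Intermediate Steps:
$\frac{42294}{-482535} - \frac{60464}{s{\left(-434 \right)}} = \frac{42294}{-482535} - \frac{60464}{\left(-434\right)^{2}} = 42294 \left(- \frac{1}{482535}\right) - \frac{60464}{188356} = - \frac{14098}{160845} - \frac{15116}{47089} = - \frac{3095193742}{7574030205}$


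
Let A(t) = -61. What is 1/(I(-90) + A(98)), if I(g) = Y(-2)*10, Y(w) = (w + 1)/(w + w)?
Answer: -2/117 ≈ -0.017094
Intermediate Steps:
Y(w) = (1 + w)/(2*w) (Y(w) = (1 + w)/((2*w)) = (1 + w)*(1/(2*w)) = (1 + w)/(2*w))
I(g) = 5/2 (I(g) = ((1/2)*(1 - 2)/(-2))*10 = ((1/2)*(-1/2)*(-1))*10 = (1/4)*10 = 5/2)
1/(I(-90) + A(98)) = 1/(5/2 - 61) = 1/(-117/2) = -2/117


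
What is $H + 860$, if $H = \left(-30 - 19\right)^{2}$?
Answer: $3261$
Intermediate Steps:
$H = 2401$ ($H = \left(-49\right)^{2} = 2401$)
$H + 860 = 2401 + 860 = 3261$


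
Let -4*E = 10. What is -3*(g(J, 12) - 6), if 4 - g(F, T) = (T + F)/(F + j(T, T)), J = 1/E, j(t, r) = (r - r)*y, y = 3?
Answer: -81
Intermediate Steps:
E = -5/2 (E = -¼*10 = -5/2 ≈ -2.5000)
j(t, r) = 0 (j(t, r) = (r - r)*3 = 0*3 = 0)
J = -⅖ (J = 1/(-5/2) = -⅖ ≈ -0.40000)
g(F, T) = 4 - (F + T)/F (g(F, T) = 4 - (T + F)/(F + 0) = 4 - (F + T)/F)
-3*(g(J, 12) - 6) = -3*((3 - 1*12/(-⅖)) - 6) = -3*((3 - 1*12*(-5/2)) - 6) = -3*((3 + 30) - 6) = -3*(33 - 6) = -3*27 = -81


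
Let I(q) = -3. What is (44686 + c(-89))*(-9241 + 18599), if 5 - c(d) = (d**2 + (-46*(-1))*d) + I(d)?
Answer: 382433386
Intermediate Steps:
c(d) = 8 - d**2 - 46*d (c(d) = 5 - ((d**2 + (-46*(-1))*d) - 3) = 5 - ((d**2 + 46*d) - 3) = 5 - (-3 + d**2 + 46*d) = 5 + (3 - d**2 - 46*d) = 8 - d**2 - 46*d)
(44686 + c(-89))*(-9241 + 18599) = (44686 + (8 - 1*(-89)**2 - 46*(-89)))*(-9241 + 18599) = (44686 + (8 - 1*7921 + 4094))*9358 = (44686 + (8 - 7921 + 4094))*9358 = (44686 - 3819)*9358 = 40867*9358 = 382433386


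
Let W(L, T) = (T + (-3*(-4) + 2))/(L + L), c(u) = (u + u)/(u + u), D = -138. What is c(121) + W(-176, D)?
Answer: 119/88 ≈ 1.3523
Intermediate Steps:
c(u) = 1 (c(u) = (2*u)/((2*u)) = (2*u)*(1/(2*u)) = 1)
W(L, T) = (14 + T)/(2*L) (W(L, T) = (T + (12 + 2))/((2*L)) = (T + 14)*(1/(2*L)) = (14 + T)*(1/(2*L)) = (14 + T)/(2*L))
c(121) + W(-176, D) = 1 + (½)*(14 - 138)/(-176) = 1 + (½)*(-1/176)*(-124) = 1 + 31/88 = 119/88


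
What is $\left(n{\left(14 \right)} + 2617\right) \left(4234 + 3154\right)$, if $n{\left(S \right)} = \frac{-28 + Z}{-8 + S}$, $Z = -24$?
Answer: $\frac{57811100}{3} \approx 1.927 \cdot 10^{7}$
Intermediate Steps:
$n{\left(S \right)} = - \frac{52}{-8 + S}$ ($n{\left(S \right)} = \frac{-28 - 24}{-8 + S} = - \frac{52}{-8 + S}$)
$\left(n{\left(14 \right)} + 2617\right) \left(4234 + 3154\right) = \left(- \frac{52}{-8 + 14} + 2617\right) \left(4234 + 3154\right) = \left(- \frac{52}{6} + 2617\right) 7388 = \left(\left(-52\right) \frac{1}{6} + 2617\right) 7388 = \left(- \frac{26}{3} + 2617\right) 7388 = \frac{7825}{3} \cdot 7388 = \frac{57811100}{3}$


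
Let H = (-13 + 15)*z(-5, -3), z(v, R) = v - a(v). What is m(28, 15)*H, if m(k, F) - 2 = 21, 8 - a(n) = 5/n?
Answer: -644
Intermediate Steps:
a(n) = 8 - 5/n
m(k, F) = 23 (m(k, F) = 2 + 21 = 23)
z(v, R) = -8 + v + 5/v (z(v, R) = v - (8 - 5/v) = v + (-8 + 5/v) = -8 + v + 5/v)
H = -28 (H = (-13 + 15)*(-8 - 5 + 5/(-5)) = 2*(-8 - 5 + 5*(-⅕)) = 2*(-8 - 5 - 1) = 2*(-14) = -28)
m(28, 15)*H = 23*(-28) = -644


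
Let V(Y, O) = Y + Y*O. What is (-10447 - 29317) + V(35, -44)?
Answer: -41269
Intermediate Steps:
V(Y, O) = Y + O*Y
(-10447 - 29317) + V(35, -44) = (-10447 - 29317) + 35*(1 - 44) = -39764 + 35*(-43) = -39764 - 1505 = -41269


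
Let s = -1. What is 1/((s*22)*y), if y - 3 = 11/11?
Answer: -1/88 ≈ -0.011364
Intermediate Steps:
y = 4 (y = 3 + 11/11 = 3 + 11*(1/11) = 3 + 1 = 4)
1/((s*22)*y) = 1/(-1*22*4) = 1/(-22*4) = 1/(-88) = -1/88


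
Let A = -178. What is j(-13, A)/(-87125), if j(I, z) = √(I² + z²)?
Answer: -√31853/87125 ≈ -0.0020485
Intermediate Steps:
j(-13, A)/(-87125) = √((-13)² + (-178)²)/(-87125) = √(169 + 31684)*(-1/87125) = √31853*(-1/87125) = -√31853/87125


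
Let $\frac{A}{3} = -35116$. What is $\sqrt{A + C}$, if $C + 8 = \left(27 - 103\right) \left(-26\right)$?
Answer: $2 i \sqrt{25845} \approx 321.53 i$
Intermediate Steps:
$A = -105348$ ($A = 3 \left(-35116\right) = -105348$)
$C = 1968$ ($C = -8 + \left(27 - 103\right) \left(-26\right) = -8 - -1976 = -8 + 1976 = 1968$)
$\sqrt{A + C} = \sqrt{-105348 + 1968} = \sqrt{-103380} = 2 i \sqrt{25845}$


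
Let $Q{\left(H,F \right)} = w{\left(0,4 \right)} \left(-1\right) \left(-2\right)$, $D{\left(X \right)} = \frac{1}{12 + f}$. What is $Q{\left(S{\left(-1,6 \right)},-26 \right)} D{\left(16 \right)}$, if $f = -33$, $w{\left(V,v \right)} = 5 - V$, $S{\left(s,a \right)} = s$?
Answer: $- \frac{10}{21} \approx -0.47619$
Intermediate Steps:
$D{\left(X \right)} = - \frac{1}{21}$ ($D{\left(X \right)} = \frac{1}{12 - 33} = \frac{1}{-21} = - \frac{1}{21}$)
$Q{\left(H,F \right)} = 10$ ($Q{\left(H,F \right)} = \left(5 - 0\right) \left(-1\right) \left(-2\right) = \left(5 + 0\right) \left(-1\right) \left(-2\right) = 5 \left(-1\right) \left(-2\right) = \left(-5\right) \left(-2\right) = 10$)
$Q{\left(S{\left(-1,6 \right)},-26 \right)} D{\left(16 \right)} = 10 \left(- \frac{1}{21}\right) = - \frac{10}{21}$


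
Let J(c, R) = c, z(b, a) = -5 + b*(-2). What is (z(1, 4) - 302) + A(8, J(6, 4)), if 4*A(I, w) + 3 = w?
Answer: -1233/4 ≈ -308.25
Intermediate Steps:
z(b, a) = -5 - 2*b
A(I, w) = -¾ + w/4
(z(1, 4) - 302) + A(8, J(6, 4)) = ((-5 - 2*1) - 302) + (-¾ + (¼)*6) = ((-5 - 2) - 302) + (-¾ + 3/2) = (-7 - 302) + ¾ = -309 + ¾ = -1233/4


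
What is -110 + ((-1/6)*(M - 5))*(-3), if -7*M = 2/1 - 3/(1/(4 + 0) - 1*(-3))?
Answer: -2927/26 ≈ -112.58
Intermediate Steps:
M = -2/13 (M = -(2/1 - 3/(1/(4 + 0) - 1*(-3)))/7 = -(2*1 - 3/(1/4 + 3))/7 = -(2 - 3/(1/4 + 3))/7 = -(2 - 3/13/4)/7 = -(2 - 3*4/13)/7 = -(2 - 12/13)/7 = -1/7*14/13 = -2/13 ≈ -0.15385)
-110 + ((-1/6)*(M - 5))*(-3) = -110 + ((-1/6)*(-2/13 - 5))*(-3) = -110 + (-1*1/6*(-67/13))*(-3) = -110 - 1/6*(-67/13)*(-3) = -110 + (67/78)*(-3) = -110 - 67/26 = -2927/26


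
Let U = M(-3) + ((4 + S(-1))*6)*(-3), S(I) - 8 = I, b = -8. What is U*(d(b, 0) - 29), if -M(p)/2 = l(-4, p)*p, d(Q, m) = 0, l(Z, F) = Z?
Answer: 6438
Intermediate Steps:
S(I) = 8 + I
M(p) = 8*p (M(p) = -(-8)*p = 8*p)
U = -222 (U = 8*(-3) + ((4 + (8 - 1))*6)*(-3) = -24 + ((4 + 7)*6)*(-3) = -24 + (11*6)*(-3) = -24 + 66*(-3) = -24 - 198 = -222)
U*(d(b, 0) - 29) = -222*(0 - 29) = -222*(-29) = 6438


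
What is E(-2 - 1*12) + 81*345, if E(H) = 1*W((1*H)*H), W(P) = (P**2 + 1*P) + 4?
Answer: 66561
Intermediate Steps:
W(P) = 4 + P + P**2 (W(P) = (P**2 + P) + 4 = (P + P**2) + 4 = 4 + P + P**2)
E(H) = 4 + H**2 + H**4 (E(H) = 1*(4 + (1*H)*H + ((1*H)*H)**2) = 1*(4 + H*H + (H*H)**2) = 1*(4 + H**2 + (H**2)**2) = 1*(4 + H**2 + H**4) = 4 + H**2 + H**4)
E(-2 - 1*12) + 81*345 = (4 + (-2 - 1*12)**2 + (-2 - 1*12)**4) + 81*345 = (4 + (-2 - 12)**2 + (-2 - 12)**4) + 27945 = (4 + (-14)**2 + (-14)**4) + 27945 = (4 + 196 + 38416) + 27945 = 38616 + 27945 = 66561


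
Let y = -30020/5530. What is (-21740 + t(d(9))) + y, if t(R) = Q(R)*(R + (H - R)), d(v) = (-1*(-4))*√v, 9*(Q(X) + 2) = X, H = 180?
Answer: -153058/7 ≈ -21865.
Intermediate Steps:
Q(X) = -2 + X/9
y = -38/7 (y = -30020*1/5530 = -38/7 ≈ -5.4286)
d(v) = 4*√v
t(R) = -360 + 20*R (t(R) = (-2 + R/9)*(R + (180 - R)) = (-2 + R/9)*180 = -360 + 20*R)
(-21740 + t(d(9))) + y = (-21740 + (-360 + 20*(4*√9))) - 38/7 = (-21740 + (-360 + 20*(4*3))) - 38/7 = (-21740 + (-360 + 20*12)) - 38/7 = (-21740 + (-360 + 240)) - 38/7 = (-21740 - 120) - 38/7 = -21860 - 38/7 = -153058/7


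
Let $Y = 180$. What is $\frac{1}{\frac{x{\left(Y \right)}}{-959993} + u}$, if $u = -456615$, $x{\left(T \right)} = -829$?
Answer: $- \frac{959993}{438347202866} \approx -2.19 \cdot 10^{-6}$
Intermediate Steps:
$\frac{1}{\frac{x{\left(Y \right)}}{-959993} + u} = \frac{1}{- \frac{829}{-959993} - 456615} = \frac{1}{\left(-829\right) \left(- \frac{1}{959993}\right) - 456615} = \frac{1}{\frac{829}{959993} - 456615} = \frac{1}{- \frac{438347202866}{959993}} = - \frac{959993}{438347202866}$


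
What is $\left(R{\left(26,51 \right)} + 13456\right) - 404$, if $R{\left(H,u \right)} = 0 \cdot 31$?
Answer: $13052$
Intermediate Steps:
$R{\left(H,u \right)} = 0$
$\left(R{\left(26,51 \right)} + 13456\right) - 404 = \left(0 + 13456\right) - 404 = 13456 - 404 = 13052$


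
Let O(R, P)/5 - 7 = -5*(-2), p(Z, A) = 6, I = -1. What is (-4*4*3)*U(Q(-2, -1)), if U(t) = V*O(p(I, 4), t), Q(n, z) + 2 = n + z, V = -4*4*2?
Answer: 130560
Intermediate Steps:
O(R, P) = 85 (O(R, P) = 35 + 5*(-5*(-2)) = 35 + 5*10 = 35 + 50 = 85)
V = -32 (V = -16*2 = -32)
Q(n, z) = -2 + n + z (Q(n, z) = -2 + (n + z) = -2 + n + z)
U(t) = -2720 (U(t) = -32*85 = -2720)
(-4*4*3)*U(Q(-2, -1)) = (-4*4*3)*(-2720) = -16*3*(-2720) = -48*(-2720) = 130560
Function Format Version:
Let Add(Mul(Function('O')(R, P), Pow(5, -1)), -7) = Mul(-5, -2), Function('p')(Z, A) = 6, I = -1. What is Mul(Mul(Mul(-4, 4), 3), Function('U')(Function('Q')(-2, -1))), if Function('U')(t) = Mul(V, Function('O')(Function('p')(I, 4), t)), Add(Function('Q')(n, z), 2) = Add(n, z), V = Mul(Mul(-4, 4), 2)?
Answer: 130560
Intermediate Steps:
Function('O')(R, P) = 85 (Function('O')(R, P) = Add(35, Mul(5, Mul(-5, -2))) = Add(35, Mul(5, 10)) = Add(35, 50) = 85)
V = -32 (V = Mul(-16, 2) = -32)
Function('Q')(n, z) = Add(-2, n, z) (Function('Q')(n, z) = Add(-2, Add(n, z)) = Add(-2, n, z))
Function('U')(t) = -2720 (Function('U')(t) = Mul(-32, 85) = -2720)
Mul(Mul(Mul(-4, 4), 3), Function('U')(Function('Q')(-2, -1))) = Mul(Mul(Mul(-4, 4), 3), -2720) = Mul(Mul(-16, 3), -2720) = Mul(-48, -2720) = 130560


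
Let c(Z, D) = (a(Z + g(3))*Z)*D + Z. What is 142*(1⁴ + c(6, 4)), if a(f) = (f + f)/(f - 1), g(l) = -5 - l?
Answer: 5538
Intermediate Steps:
a(f) = 2*f/(-1 + f) (a(f) = (2*f)/(-1 + f) = 2*f/(-1 + f))
c(Z, D) = Z + 2*D*Z*(-8 + Z)/(-9 + Z) (c(Z, D) = ((2*(Z + (-5 - 1*3))/(-1 + (Z + (-5 - 1*3))))*Z)*D + Z = ((2*(Z + (-5 - 3))/(-1 + (Z + (-5 - 3))))*Z)*D + Z = ((2*(Z - 8)/(-1 + (Z - 8)))*Z)*D + Z = ((2*(-8 + Z)/(-1 + (-8 + Z)))*Z)*D + Z = ((2*(-8 + Z)/(-9 + Z))*Z)*D + Z = (2*Z*(-8 + Z)/(-9 + Z))*D + Z = 2*D*Z*(-8 + Z)/(-9 + Z) + Z = Z + 2*D*Z*(-8 + Z)/(-9 + Z))
142*(1⁴ + c(6, 4)) = 142*(1⁴ + 6*(-9 + 6 + 2*4*(-8 + 6))/(-9 + 6)) = 142*(1 + 6*(-9 + 6 + 2*4*(-2))/(-3)) = 142*(1 + 6*(-⅓)*(-9 + 6 - 16)) = 142*(1 + 6*(-⅓)*(-19)) = 142*(1 + 38) = 142*39 = 5538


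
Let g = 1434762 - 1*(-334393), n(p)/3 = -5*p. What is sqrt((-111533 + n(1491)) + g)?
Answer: sqrt(1635257) ≈ 1278.8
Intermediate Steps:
n(p) = -15*p (n(p) = 3*(-5*p) = -15*p)
g = 1769155 (g = 1434762 + 334393 = 1769155)
sqrt((-111533 + n(1491)) + g) = sqrt((-111533 - 15*1491) + 1769155) = sqrt((-111533 - 22365) + 1769155) = sqrt(-133898 + 1769155) = sqrt(1635257)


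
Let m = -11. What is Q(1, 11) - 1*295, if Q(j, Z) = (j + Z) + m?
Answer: -294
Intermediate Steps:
Q(j, Z) = -11 + Z + j (Q(j, Z) = (j + Z) - 11 = (Z + j) - 11 = -11 + Z + j)
Q(1, 11) - 1*295 = (-11 + 11 + 1) - 1*295 = 1 - 295 = -294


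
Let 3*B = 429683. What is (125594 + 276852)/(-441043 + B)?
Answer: -603669/446723 ≈ -1.3513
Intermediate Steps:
B = 429683/3 (B = (⅓)*429683 = 429683/3 ≈ 1.4323e+5)
(125594 + 276852)/(-441043 + B) = (125594 + 276852)/(-441043 + 429683/3) = 402446/(-893446/3) = 402446*(-3/893446) = -603669/446723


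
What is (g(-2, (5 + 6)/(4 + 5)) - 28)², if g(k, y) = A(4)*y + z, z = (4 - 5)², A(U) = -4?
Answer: 82369/81 ≈ 1016.9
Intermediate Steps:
z = 1 (z = (-1)² = 1)
g(k, y) = 1 - 4*y (g(k, y) = -4*y + 1 = 1 - 4*y)
(g(-2, (5 + 6)/(4 + 5)) - 28)² = ((1 - 4*(5 + 6)/(4 + 5)) - 28)² = ((1 - 44/9) - 28)² = (-35/9 - 28)² = (-287/9)² = 82369/81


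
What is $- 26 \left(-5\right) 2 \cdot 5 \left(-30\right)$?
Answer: $-39000$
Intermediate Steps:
$- 26 \left(-5\right) 2 \cdot 5 \left(-30\right) = - 26 \left(\left(-10\right) 5\right) \left(-30\right) = \left(-26\right) \left(-50\right) \left(-30\right) = 1300 \left(-30\right) = -39000$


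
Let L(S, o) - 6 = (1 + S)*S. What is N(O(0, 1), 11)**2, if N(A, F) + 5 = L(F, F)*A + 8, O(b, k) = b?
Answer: 9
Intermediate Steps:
L(S, o) = 6 + S*(1 + S) (L(S, o) = 6 + (1 + S)*S = 6 + S*(1 + S))
N(A, F) = 3 + A*(6 + F + F**2) (N(A, F) = -5 + ((6 + F + F**2)*A + 8) = -5 + (A*(6 + F + F**2) + 8) = -5 + (8 + A*(6 + F + F**2)) = 3 + A*(6 + F + F**2))
N(O(0, 1), 11)**2 = (3 + 0*(6 + 11 + 11**2))**2 = (3 + 0*(6 + 11 + 121))**2 = (3 + 0*138)**2 = (3 + 0)**2 = 3**2 = 9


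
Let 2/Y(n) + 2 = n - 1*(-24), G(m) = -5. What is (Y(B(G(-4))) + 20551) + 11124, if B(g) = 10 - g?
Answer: 1171977/37 ≈ 31675.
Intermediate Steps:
Y(n) = 2/(22 + n) (Y(n) = 2/(-2 + (n - 1*(-24))) = 2/(-2 + (n + 24)) = 2/(-2 + (24 + n)) = 2/(22 + n))
(Y(B(G(-4))) + 20551) + 11124 = (2/(22 + (10 - 1*(-5))) + 20551) + 11124 = (2/(22 + (10 + 5)) + 20551) + 11124 = (2/(22 + 15) + 20551) + 11124 = (2/37 + 20551) + 11124 = 760389/37 + 11124 = 1171977/37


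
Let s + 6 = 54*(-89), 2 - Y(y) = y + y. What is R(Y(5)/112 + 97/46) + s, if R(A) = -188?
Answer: -5000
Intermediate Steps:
Y(y) = 2 - 2*y (Y(y) = 2 - (y + y) = 2 - 2*y)
s = -4812 (s = -6 + 54*(-89) = -6 - 4806 = -4812)
R(Y(5)/112 + 97/46) + s = -188 - 4812 = -5000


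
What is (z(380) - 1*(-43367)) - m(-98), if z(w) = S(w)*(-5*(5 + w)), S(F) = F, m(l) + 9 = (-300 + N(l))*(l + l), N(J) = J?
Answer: -766132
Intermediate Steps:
m(l) = -9 + 2*l*(-300 + l) (m(l) = -9 + (-300 + l)*(l + l) = -9 + (-300 + l)*(2*l) = -9 + 2*l*(-300 + l))
z(w) = w*(-25 - 5*w) (z(w) = w*(-5*(5 + w)) = w*(-25 - 5*w))
(z(380) - 1*(-43367)) - m(-98) = (-5*380*(5 + 380) - 1*(-43367)) - (-9 - 600*(-98) + 2*(-98)²) = (-5*380*385 + 43367) - (-9 + 58800 + 2*9604) = (-731500 + 43367) - (-9 + 58800 + 19208) = -688133 - 1*77999 = -688133 - 77999 = -766132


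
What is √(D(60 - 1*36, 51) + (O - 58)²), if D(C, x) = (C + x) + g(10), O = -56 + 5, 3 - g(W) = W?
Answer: √11949 ≈ 109.31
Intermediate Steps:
g(W) = 3 - W
O = -51
D(C, x) = -7 + C + x (D(C, x) = (C + x) + (3 - 1*10) = (C + x) + (3 - 10) = (C + x) - 7 = -7 + C + x)
√(D(60 - 1*36, 51) + (O - 58)²) = √((-7 + (60 - 1*36) + 51) + (-51 - 58)²) = √((-7 + (60 - 36) + 51) + (-109)²) = √((-7 + 24 + 51) + 11881) = √(68 + 11881) = √11949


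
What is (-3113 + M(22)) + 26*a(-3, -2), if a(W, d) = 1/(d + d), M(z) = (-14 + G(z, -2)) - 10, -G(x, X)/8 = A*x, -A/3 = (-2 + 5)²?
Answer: 3217/2 ≈ 1608.5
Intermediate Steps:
A = -27 (A = -3*(-2 + 5)² = -3*3² = -3*9 = -27)
G(x, X) = 216*x (G(x, X) = -(-216)*x = 216*x)
M(z) = -24 + 216*z (M(z) = (-14 + 216*z) - 10 = -24 + 216*z)
a(W, d) = 1/(2*d)
(-3113 + M(22)) + 26*a(-3, -2) = (-3113 + (-24 + 216*22)) + 26*((½)/(-2)) = (-3113 + (-24 + 4752)) + 26*((½)*(-½)) = (-3113 + 4728) + 26*(-¼) = 1615 - 13/2 = 3217/2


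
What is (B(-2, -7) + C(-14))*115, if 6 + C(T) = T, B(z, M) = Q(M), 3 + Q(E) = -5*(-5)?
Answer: 230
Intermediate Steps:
Q(E) = 22 (Q(E) = -3 - 5*(-5) = -3 + 25 = 22)
B(z, M) = 22
C(T) = -6 + T
(B(-2, -7) + C(-14))*115 = (22 + (-6 - 14))*115 = (22 - 20)*115 = 2*115 = 230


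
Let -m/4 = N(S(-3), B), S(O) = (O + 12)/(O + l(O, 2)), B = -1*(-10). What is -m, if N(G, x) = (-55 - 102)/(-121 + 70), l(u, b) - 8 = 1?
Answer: 628/51 ≈ 12.314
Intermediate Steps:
l(u, b) = 9 (l(u, b) = 8 + 1 = 9)
B = 10
S(O) = (12 + O)/(9 + O) (S(O) = (O + 12)/(O + 9) = (12 + O)/(9 + O))
N(G, x) = 157/51 (N(G, x) = -157/(-51) = -157*(-1/51) = 157/51)
m = -628/51 (m = -4*157/51 = -628/51 ≈ -12.314)
-m = -1*(-628/51) = 628/51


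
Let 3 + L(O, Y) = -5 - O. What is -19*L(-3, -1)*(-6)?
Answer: -570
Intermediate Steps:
L(O, Y) = -8 - O (L(O, Y) = -3 + (-5 - O) = -8 - O)
-19*L(-3, -1)*(-6) = -19*(-8 - 1*(-3))*(-6) = -19*(-8 + 3)*(-6) = -19*(-5)*(-6) = 95*(-6) = -570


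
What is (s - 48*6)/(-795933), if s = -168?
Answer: 152/265311 ≈ 0.00057291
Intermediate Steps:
(s - 48*6)/(-795933) = (-168 - 48*6)/(-795933) = (-168 - 288)*(-1/795933) = -456*(-1/795933) = 152/265311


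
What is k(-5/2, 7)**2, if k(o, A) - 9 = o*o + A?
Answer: 7921/16 ≈ 495.06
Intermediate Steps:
k(o, A) = 9 + A + o**2 (k(o, A) = 9 + (o*o + A) = 9 + (o**2 + A) = 9 + (A + o**2) = 9 + A + o**2)
k(-5/2, 7)**2 = (9 + 7 + (-5/2)**2)**2 = (9 + 7 + 25/4)**2 = (89/4)**2 = 7921/16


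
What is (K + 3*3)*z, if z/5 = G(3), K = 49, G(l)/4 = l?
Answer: 3480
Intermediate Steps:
G(l) = 4*l
z = 60 (z = 5*(4*3) = 5*12 = 60)
(K + 3*3)*z = (49 + 3*3)*60 = (49 + 9)*60 = 58*60 = 3480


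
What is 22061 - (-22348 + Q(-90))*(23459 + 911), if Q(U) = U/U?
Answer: 544618451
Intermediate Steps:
Q(U) = 1
22061 - (-22348 + Q(-90))*(23459 + 911) = 22061 - (-22348 + 1)*(23459 + 911) = 22061 - (-22347)*24370 = 22061 - 1*(-544596390) = 22061 + 544596390 = 544618451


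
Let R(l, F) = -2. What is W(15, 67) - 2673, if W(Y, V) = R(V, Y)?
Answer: -2675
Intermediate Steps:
W(Y, V) = -2
W(15, 67) - 2673 = -2 - 2673 = -2675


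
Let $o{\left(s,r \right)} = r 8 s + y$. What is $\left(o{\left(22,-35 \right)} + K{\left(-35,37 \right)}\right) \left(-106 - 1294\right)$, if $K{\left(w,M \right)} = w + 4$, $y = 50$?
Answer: $8597400$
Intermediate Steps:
$o{\left(s,r \right)} = 50 + 8 r s$ ($o{\left(s,r \right)} = r 8 s + 50 = 8 r s + 50 = 50 + 8 r s$)
$K{\left(w,M \right)} = 4 + w$
$\left(o{\left(22,-35 \right)} + K{\left(-35,37 \right)}\right) \left(-106 - 1294\right) = \left(\left(50 + 8 \left(-35\right) 22\right) + \left(4 - 35\right)\right) \left(-106 - 1294\right) = \left(\left(50 - 6160\right) - 31\right) \left(-1400\right) = \left(-6110 - 31\right) \left(-1400\right) = \left(-6141\right) \left(-1400\right) = 8597400$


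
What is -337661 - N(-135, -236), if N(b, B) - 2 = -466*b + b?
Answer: -400438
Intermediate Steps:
N(b, B) = 2 - 465*b (N(b, B) = 2 + (-466*b + b) = 2 - 465*b)
-337661 - N(-135, -236) = -337661 - (2 - 465*(-135)) = -337661 - (2 + 62775) = -337661 - 1*62777 = -337661 - 62777 = -400438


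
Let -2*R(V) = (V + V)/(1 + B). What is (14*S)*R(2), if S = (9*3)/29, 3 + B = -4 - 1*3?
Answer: 84/29 ≈ 2.8966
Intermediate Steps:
B = -10 (B = -3 + (-4 - 1*3) = -3 + (-4 - 3) = -3 - 7 = -10)
R(V) = V/9 (R(V) = -(V + V)/(2*(1 - 10)) = -2*V/(2*(-9)) = -2*V*(-1)/(2*9) = -(-1)*V/9 = V/9)
S = 27/29 (S = 27*(1/29) = 27/29 ≈ 0.93103)
(14*S)*R(2) = (14*(27/29))*((⅑)*2) = (378/29)*(2/9) = 84/29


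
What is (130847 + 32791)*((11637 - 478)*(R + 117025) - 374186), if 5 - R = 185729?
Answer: -125508108577626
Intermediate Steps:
R = -185724 (R = 5 - 1*185729 = 5 - 185729 = -185724)
(130847 + 32791)*((11637 - 478)*(R + 117025) - 374186) = (130847 + 32791)*((11637 - 478)*(-185724 + 117025) - 374186) = 163638*(11159*(-68699) - 374186) = 163638*(-766612141 - 374186) = 163638*(-766986327) = -125508108577626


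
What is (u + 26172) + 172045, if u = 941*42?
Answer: 237739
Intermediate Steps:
u = 39522
(u + 26172) + 172045 = (39522 + 26172) + 172045 = 65694 + 172045 = 237739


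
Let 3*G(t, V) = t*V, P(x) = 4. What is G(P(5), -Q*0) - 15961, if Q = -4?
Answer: -15961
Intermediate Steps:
G(t, V) = V*t/3 (G(t, V) = (t*V)/3 = (V*t)/3 = V*t/3)
G(P(5), -Q*0) - 15961 = (⅓)*(-1*(-4)*0)*4 - 15961 = (⅓)*(4*0)*4 - 15961 = (⅓)*0*4 - 15961 = 0 - 15961 = -15961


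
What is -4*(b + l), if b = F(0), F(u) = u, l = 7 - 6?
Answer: -4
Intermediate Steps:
l = 1
b = 0
-4*(b + l) = -4*(0 + 1) = -4*1 = -4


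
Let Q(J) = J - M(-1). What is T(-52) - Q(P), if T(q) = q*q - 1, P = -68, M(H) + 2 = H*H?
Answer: 2770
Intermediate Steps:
M(H) = -2 + H² (M(H) = -2 + H*H = -2 + H²)
Q(J) = 1 + J (Q(J) = J - (-2 + (-1)²) = J - (-2 + 1) = J - 1*(-1) = J + 1 = 1 + J)
T(q) = -1 + q² (T(q) = q² - 1 = -1 + q²)
T(-52) - Q(P) = (-1 + (-52)²) - (1 - 68) = (-1 + 2704) - 1*(-67) = 2703 + 67 = 2770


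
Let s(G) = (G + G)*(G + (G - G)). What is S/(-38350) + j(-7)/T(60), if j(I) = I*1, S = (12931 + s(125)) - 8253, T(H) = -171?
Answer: -2937619/3278925 ≈ -0.89591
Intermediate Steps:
s(G) = 2*G² (s(G) = (2*G)*(G + 0) = (2*G)*G = 2*G²)
S = 35928 (S = (12931 + 2*125²) - 8253 = (12931 + 2*15625) - 8253 = (12931 + 31250) - 8253 = 44181 - 8253 = 35928)
j(I) = I
S/(-38350) + j(-7)/T(60) = 35928/(-38350) - 7/(-171) = 35928*(-1/38350) - 7*(-1/171) = -17964/19175 + 7/171 = -2937619/3278925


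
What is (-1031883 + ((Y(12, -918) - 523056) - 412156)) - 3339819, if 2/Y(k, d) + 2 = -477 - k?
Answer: -2605694776/491 ≈ -5.3069e+6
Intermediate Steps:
Y(k, d) = 2/(-479 - k) (Y(k, d) = 2/(-2 + (-477 - k)) = 2/(-479 - k))
(-1031883 + ((Y(12, -918) - 523056) - 412156)) - 3339819 = (-1031883 + ((-2/(479 + 12) - 523056) - 412156)) - 3339819 = (-1031883 + ((-2/491 - 523056) - 412156)) - 3339819 = (-1031883 + (-256820498/491 - 412156)) - 3339819 = (-1031883 - 459189094/491) - 3339819 = -965843647/491 - 3339819 = -2605694776/491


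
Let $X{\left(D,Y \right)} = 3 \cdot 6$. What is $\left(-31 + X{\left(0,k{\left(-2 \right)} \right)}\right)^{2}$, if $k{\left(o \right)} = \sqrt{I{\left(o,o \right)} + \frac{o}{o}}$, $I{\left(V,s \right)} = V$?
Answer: $169$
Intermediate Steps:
$k{\left(o \right)} = \sqrt{1 + o}$ ($k{\left(o \right)} = \sqrt{o + \frac{o}{o}} = \sqrt{o + 1} = \sqrt{1 + o}$)
$X{\left(D,Y \right)} = 18$
$\left(-31 + X{\left(0,k{\left(-2 \right)} \right)}\right)^{2} = \left(-31 + 18\right)^{2} = \left(-13\right)^{2} = 169$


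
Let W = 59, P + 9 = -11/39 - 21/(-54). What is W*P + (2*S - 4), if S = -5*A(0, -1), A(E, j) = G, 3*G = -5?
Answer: -119815/234 ≈ -512.03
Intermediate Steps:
G = -5/3 (G = (1/3)*(-5) = -5/3 ≈ -1.6667)
A(E, j) = -5/3
P = -2081/234 (P = -9 + (-11/39 - 21/(-54)) = -9 + (-11*1/39 - 21*(-1/54)) = -9 + (-11/39 + 7/18) = -9 + 25/234 = -2081/234 ≈ -8.8932)
S = 25/3 (S = -5*(-5/3) = 25/3 ≈ 8.3333)
W*P + (2*S - 4) = 59*(-2081/234) + (2*(25/3) - 4) = -122779/234 + (50/3 - 4) = -122779/234 + 38/3 = -119815/234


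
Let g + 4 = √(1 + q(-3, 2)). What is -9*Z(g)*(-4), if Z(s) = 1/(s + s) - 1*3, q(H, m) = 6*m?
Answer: -132 - 6*√13 ≈ -153.63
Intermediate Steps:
g = -4 + √13 (g = -4 + √(1 + 6*2) = -4 + √(1 + 12) = -4 + √13 ≈ -0.39445)
Z(s) = -3 + 1/(2*s) (Z(s) = 1/(2*s) - 3 = -3 + 1/(2*s))
-9*Z(g)*(-4) = -9*(-3 + 1/(2*(-4 + √13)))*(-4) = (27 - 9/(2*(-4 + √13)))*(-4) = -108 + 18/(-4 + √13)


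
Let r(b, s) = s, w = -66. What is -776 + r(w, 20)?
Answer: -756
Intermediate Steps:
-776 + r(w, 20) = -776 + 20 = -756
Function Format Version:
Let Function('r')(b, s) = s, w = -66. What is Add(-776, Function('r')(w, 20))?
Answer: -756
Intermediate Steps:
Add(-776, Function('r')(w, 20)) = Add(-776, 20) = -756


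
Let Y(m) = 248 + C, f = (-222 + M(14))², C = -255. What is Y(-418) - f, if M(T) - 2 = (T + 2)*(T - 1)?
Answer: -151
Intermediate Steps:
M(T) = 2 + (-1 + T)*(2 + T) (M(T) = 2 + (T + 2)*(T - 1) = 2 + (2 + T)*(-1 + T) = 2 + (-1 + T)*(2 + T))
f = 144 (f = (-222 + 14*(1 + 14))² = (-222 + 14*15)² = (-222 + 210)² = (-12)² = 144)
Y(m) = -7 (Y(m) = 248 - 255 = -7)
Y(-418) - f = -7 - 1*144 = -7 - 144 = -151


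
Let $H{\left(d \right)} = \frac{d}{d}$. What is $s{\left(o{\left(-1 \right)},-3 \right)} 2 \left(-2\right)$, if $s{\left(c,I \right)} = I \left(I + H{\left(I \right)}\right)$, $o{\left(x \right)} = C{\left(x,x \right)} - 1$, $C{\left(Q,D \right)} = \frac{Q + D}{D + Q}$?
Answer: $-24$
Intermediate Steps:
$C{\left(Q,D \right)} = 1$ ($C{\left(Q,D \right)} = \frac{D + Q}{D + Q} = 1$)
$H{\left(d \right)} = 1$
$o{\left(x \right)} = 0$ ($o{\left(x \right)} = 1 - 1 = 0$)
$s{\left(c,I \right)} = I \left(1 + I\right)$ ($s{\left(c,I \right)} = I \left(I + 1\right) = I \left(1 + I\right)$)
$s{\left(o{\left(-1 \right)},-3 \right)} 2 \left(-2\right) = - 3 \left(1 - 3\right) 2 \left(-2\right) = \left(-3\right) \left(-2\right) 2 \left(-2\right) = 6 \cdot 2 \left(-2\right) = 12 \left(-2\right) = -24$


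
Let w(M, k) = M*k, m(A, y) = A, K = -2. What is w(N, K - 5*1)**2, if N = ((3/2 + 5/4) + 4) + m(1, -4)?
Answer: 47089/16 ≈ 2943.1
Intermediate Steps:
N = 31/4 (N = ((3/2 + 5/4) + 4) + 1 = (11/4 + 4) + 1 = 27/4 + 1 = 31/4 ≈ 7.7500)
w(N, K - 5*1)**2 = (31*(-2 - 5*1)/4)**2 = (31*(-2 - 5)/4)**2 = ((31/4)*(-7))**2 = (-217/4)**2 = 47089/16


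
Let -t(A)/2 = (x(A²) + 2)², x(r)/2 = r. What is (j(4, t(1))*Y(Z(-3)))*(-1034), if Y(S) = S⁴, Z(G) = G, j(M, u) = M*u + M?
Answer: 10385496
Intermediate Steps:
x(r) = 2*r
t(A) = -2*(2 + 2*A²)² (t(A) = -2*(2*A² + 2)² = -2*(2 + 2*A²)²)
j(M, u) = M + M*u
(j(4, t(1))*Y(Z(-3)))*(-1034) = ((4*(1 - 8*(1 + 1²)²))*(-3)⁴)*(-1034) = ((4*(1 - 8*(1 + 1)²))*81)*(-1034) = ((4*(1 - 8*2²))*81)*(-1034) = ((4*(1 - 8*4))*81)*(-1034) = ((4*(1 - 32))*81)*(-1034) = ((4*(-31))*81)*(-1034) = -124*81*(-1034) = -10044*(-1034) = 10385496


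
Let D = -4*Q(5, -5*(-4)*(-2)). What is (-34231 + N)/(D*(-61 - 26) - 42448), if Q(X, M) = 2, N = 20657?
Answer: 6787/20876 ≈ 0.32511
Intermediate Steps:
D = -8 (D = -4*2 = -8)
(-34231 + N)/(D*(-61 - 26) - 42448) = (-34231 + 20657)/(-8*(-61 - 26) - 42448) = -13574/(-8*(-87) - 42448) = -13574/(696 - 42448) = -13574/(-41752) = -13574*(-1/41752) = 6787/20876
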